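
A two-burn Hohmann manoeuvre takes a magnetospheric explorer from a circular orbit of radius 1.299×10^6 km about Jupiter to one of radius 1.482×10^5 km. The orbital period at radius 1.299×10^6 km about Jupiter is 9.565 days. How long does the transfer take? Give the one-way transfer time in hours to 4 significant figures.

From Kepler's third law T² = 4π²r³/μ at r = 1.299×10^6 km, T = 9.565 days = 9.565 × 86400 s = 8.26416×10^5 s: μ = 4π²r³/T² = 1.26704×10^8 km³/s².
Semi-major axis of the transfer orbit: a_t = (1.299×10^6 + 1.482×10^5)/2 = 7.236×10^5 km.
Half the transfer-orbit period gives t = π√(a_t³/μ) = 1.718×10^5 s.
Converting: 1.718×10^5 s ÷ 3600 s/hour = 47.72 hours.

t = 47.72 hours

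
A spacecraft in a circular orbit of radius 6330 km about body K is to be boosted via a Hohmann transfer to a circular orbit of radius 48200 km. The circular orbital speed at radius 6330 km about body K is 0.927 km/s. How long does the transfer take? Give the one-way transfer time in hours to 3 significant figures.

From the circular-orbit relation v² = μ/r at r = 6330 km: μ = v²r = (0.927)² × 6330 = 5439.55 km³/s².
The Hohmann ellipse has a_t = (r₁ + r₂)/2 = 27265 km.
Transfer time t = π√(a_t³/μ) = π√((27265)³ / 5439.55) = 1.918×10^5 s.
Converting: 1.918×10^5 s ÷ 3600 s/hour = 53.3 hours.

t = 53.3 hours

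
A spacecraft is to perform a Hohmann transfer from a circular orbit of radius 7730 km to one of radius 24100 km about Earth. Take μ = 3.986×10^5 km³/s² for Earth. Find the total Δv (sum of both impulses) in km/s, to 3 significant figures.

Semi-major axis of the transfer orbit: a_t = (7730 + 24100)/2 = 15915 km.
At r₁ the circular-orbit speed is v₁ = √(μ/r₁) = 7.1809 km/s.
On the transfer ellipse at r₁, vis-viva gives v_p = √[μ(2/r₁ − 1/a_t)] = 8.8366 km/s.
First burn Δv₁ = |v_p − v₁| = 1.6557 km/s.
At r₂, v₂ = √(μ/r₂) = 4.0669 km/s.
Transfer-orbit speed at r₂: v_a = √[μ(2/r₂ − 1/a_t)] = 2.8343 km/s.
Second burn Δv₂ = |v₂ − v_a| = 1.2326 km/s.
Total Δv = Δv₁ + Δv₂ = 2.888 km/s.

Δv = 2.89 km/s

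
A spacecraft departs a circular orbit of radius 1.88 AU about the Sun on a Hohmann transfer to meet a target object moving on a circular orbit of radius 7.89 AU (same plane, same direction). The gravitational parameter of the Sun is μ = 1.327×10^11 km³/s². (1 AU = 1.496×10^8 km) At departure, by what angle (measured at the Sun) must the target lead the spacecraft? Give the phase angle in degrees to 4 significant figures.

φ = 92.31°

In km: r₁ = 1.88 × 1.496×10^8 = 2.81248×10^8 km; r₂ = 7.89 × 1.496×10^8 = 1.180344×10^9 km.
The Hohmann ellipse has a_t = (r₁ + r₂)/2 = 7.30796×10^8 km.
The half-period of the transfer ellipse is t = π√(a_t³/μ) = 1.7038×10^8 s.
The target's mean motion on its circular orbit is ω₂ = √(μ/r₂³) = 8.9830×10^-9 rad/s.
Angle swept by the target during transfer: ω₂·t = 1.5305 rad = 87.69°.
The spacecraft traverses 180° on the transfer ellipse, so the target must lead by 180° − 87.69° = 92.31°.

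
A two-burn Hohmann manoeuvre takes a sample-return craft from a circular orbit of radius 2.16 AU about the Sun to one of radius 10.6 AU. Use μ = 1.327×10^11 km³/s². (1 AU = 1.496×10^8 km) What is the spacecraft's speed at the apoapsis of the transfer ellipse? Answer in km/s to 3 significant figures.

In km: r₁ = 2.16 × 1.496×10^8 = 3.23136×10^8 km; r₂ = 10.6 × 1.496×10^8 = 1.58576×10^9 km.
Transfer-ellipse semi-major axis a_t = (r₁ + r₂)/2 = (3.23136×10^8 + 1.58576×10^9)/2 = 9.54448×10^8 km.
The apoapsis of the transfer ellipse is at r = 1.58576×10^9 km.
Applying v² = μ(2/r − 1/a_t): v = 5.323 km/s.

v = 5.32 km/s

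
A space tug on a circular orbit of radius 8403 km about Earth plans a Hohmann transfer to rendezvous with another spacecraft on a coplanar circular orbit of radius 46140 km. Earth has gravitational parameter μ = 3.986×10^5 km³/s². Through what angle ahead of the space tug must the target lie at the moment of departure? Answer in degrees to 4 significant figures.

The Hohmann ellipse has a_t = (r₁ + r₂)/2 = 27271.5 km.
Transfer time t = π√(a_t³/μ) = 22410.2 s.
Target angular speed ω₂ = √(μ/r₂³) = 6.37019×10^-5 rad/s.
Angle swept by the target during transfer: ω₂·t = 1.42757 rad = 81.79°.
The space tug traverses 180° on the transfer ellipse, so the target must lead by 180° − 81.79° = 98.21°.

φ = 98.21°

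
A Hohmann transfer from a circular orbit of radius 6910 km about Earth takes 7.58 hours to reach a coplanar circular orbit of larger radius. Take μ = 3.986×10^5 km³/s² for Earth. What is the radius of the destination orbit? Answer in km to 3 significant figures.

Transfer time t = 7.58 hours = 27288 s, and t = π√(a_t³/μ).
So a_t = (μ t²/π²)^(1/3) = (3.986×10^5 × (27288)² / π²)^(1/3) = 31098 km.
Since a_t = (r₁ + r₂)/2, r₂ = 2a_t − r₁ = 2×31098 − 6910 = 55286 km.

r₂ = 55300 km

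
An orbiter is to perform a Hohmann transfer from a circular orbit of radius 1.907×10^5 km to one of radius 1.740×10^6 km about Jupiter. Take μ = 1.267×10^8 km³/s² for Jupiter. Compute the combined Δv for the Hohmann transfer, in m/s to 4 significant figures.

Δv = 13570 m/s

Transfer-ellipse semi-major axis a_t = (r₁ + r₂)/2 = (1.907×10^5 + 1.740×10^6)/2 = 9.6535×10^5 km.
At r₁ the circular-orbit speed is v₁ = √(μ/r₁) = 25.78 km/s.
Transfer-orbit speed at r₁ (vis-viva equation): v_p = √[μ(2/r₁ − 1/a_t)] = 34.61 km/s.
First burn Δv₁ = |v_p − v₁| = 8.830 km/s.
At r₂, v₂ = √(μ/r₂) = 8.53323 km/s.
Transfer-orbit speed at r₂: v_a = √[μ(2/r₂ − 1/a_t)] = 3.79268 km/s.
Second burn Δv₂ = |v₂ − v_a| = 4.741 km/s.
Total Δv = Δv₁ + Δv₂ = 13.57 km/s.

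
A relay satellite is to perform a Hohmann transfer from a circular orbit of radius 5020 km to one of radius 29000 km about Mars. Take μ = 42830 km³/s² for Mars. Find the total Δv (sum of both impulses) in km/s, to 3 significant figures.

Transfer-ellipse semi-major axis a_t = (r₁ + r₂)/2 = (5020 + 29000)/2 = 17010 km.
At r₁ the circular-orbit speed is v₁ = √(μ/r₁) = 2.921 km/s.
Transfer-orbit speed at r₁ (v² = μ(2/r − 1/a)): v_p = √[μ(2/r₁ − 1/a_t)] = 3.814 km/s.
First burn Δv₁ = |v_p − v₁| = 0.8930 km/s.
Circular speed at r₂: v₂ = √(μ/r₂) = 1.2153 km/s.
Transfer-orbit speed at r₂: v_a = √[μ(2/r₂ − 1/a_t)] = 0.66020 km/s.
Second burn Δv₂ = |v₂ − v_a| = 0.5551 km/s.
Δv = Δv₁ + Δv₂ = 0.8930 + 0.5551 = 1.448 km/s.

Δv = 1.45 km/s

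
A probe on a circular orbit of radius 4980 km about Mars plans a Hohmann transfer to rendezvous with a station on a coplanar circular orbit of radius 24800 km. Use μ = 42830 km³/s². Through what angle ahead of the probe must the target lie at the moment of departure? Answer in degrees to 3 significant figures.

φ = 96.3°

Semi-major axis of the transfer orbit: a_t = (4980 + 24800)/2 = 14890 km.
The half-period of the transfer ellipse is t = π√(a_t³/μ) = 27582 s.
The target's mean motion on its circular orbit is ω₂ = √(μ/r₂³) = 5.2990×10^-5 rad/s.
Angle swept by the target during transfer: ω₂·t = 1.4616 rad = 83.74°.
Arrival is 180° from departure on the ellipse, so φ = 180° − 83.74° = 96.3°.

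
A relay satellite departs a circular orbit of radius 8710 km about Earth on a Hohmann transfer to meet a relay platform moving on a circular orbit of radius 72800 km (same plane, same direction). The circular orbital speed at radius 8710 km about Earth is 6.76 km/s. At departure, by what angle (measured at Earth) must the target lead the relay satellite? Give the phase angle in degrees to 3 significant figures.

φ = 105°

From the circular-orbit relation v² = μ/r at r = 8710 km: μ = v²r = (6.76)² × 8710 = 3.98026×10^5 km³/s².
Semi-major axis of the transfer orbit: a_t = (8710 + 72800)/2 = 40755 km.
Transfer time t = π√(a_t³/μ) = 40970 s.
The target's mean motion on its circular orbit is ω₂ = √(μ/r₂³) = 3.212×10^-5 rad/s.
Angle swept by the target during transfer: ω₂·t = 1.316 rad = 75.40°.
Arrival is 180° from departure on the ellipse, so φ = 180° − 75.40° = 105°.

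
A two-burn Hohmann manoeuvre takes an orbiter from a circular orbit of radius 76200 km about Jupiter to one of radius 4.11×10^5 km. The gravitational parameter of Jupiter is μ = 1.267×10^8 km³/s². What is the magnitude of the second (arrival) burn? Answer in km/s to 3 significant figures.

Δv₂ = 7.74 km/s

The Hohmann ellipse has a_t = (r₁ + r₂)/2 = 2.436×10^5 km.
Circular speed at r = 4.110×10^5 km: v_c = √(μ/r) = 17.558 km/s.
Transfer-orbit speed at the same r (vis-viva, a = a_t): v_t = √[μ(2/r − 1/a_t)] = 9.8199 km/s.
Δv₂ = |v_t − v_c| = |9.8199 − 17.558| = 7.738 km/s.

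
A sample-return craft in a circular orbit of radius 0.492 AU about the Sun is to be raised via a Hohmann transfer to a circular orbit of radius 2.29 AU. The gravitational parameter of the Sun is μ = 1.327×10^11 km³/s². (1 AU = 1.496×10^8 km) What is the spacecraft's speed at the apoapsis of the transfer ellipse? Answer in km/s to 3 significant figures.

v = 11.7 km/s

In km: r₁ = 0.492 × 1.496×10^8 = 7.36032×10^7 km; r₂ = 2.29 × 1.496×10^8 = 3.42584×10^8 km.
The Hohmann ellipse has a_t = (r₁ + r₂)/2 = 2.080936×10^8 km.
The apoapsis of the transfer ellipse is at r = 3.42584×10^8 km.
Vis-viva: v = √[μ(2/r − 1/a_t)] = √[1.327×10^11 × (2/3.42584×10^8 − 1/2.080936×10^8)] = 11.70 km/s.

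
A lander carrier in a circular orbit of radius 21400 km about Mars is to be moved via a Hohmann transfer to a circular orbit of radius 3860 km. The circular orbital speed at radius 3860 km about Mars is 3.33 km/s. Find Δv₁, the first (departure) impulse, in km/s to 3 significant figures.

Δv₁ = 0.632 km/s

From the circular-orbit relation v² = μ/r at r = 3860 km: μ = v²r = (3.33)² × 3860 = 42803.2 km³/s².
Semi-major axis of the transfer orbit: a_t = (21400 + 3860)/2 = 12630 km.
Circular speed at r = 21400 km: v_c = √(μ/r) = 1.41427 km/s.
Vis-viva on the transfer ellipse at r = 21400 km gives v_t = √[μ(2/r − 1/a_t)] = 0.781849 km/s.
Δv₁ = |v_t − v_c| = |0.781849 − 1.41427| = 0.6324 km/s.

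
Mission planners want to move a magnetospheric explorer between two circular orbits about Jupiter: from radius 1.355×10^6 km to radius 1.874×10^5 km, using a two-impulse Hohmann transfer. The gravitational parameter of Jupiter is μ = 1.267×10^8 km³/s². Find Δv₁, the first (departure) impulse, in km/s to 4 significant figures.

Δv₁ = 4.903 km/s

The Hohmann ellipse has a_t = (r₁ + r₂)/2 = 7.712×10^5 km.
Circular speed at r = 1.355×10^6 km: v_c = √(μ/r) = 9.670 km/s.
Transfer-orbit speed at the same r (vis-viva, a = a_t): v_t = √[μ(2/r − 1/a_t)] = 4.767 km/s.
Δv₁ = |v_t − v_c| = |4.767 − 9.670| = 4.903 km/s.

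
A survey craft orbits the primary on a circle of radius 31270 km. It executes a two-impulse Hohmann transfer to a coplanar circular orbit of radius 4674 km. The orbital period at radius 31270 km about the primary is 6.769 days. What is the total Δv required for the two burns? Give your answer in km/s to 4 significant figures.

Δv = 0.4419 km/s

From Kepler's third law T² = 4π²r³/μ at r = 31270 km, T = 6.769 days = 6.769 × 86400 s = 5.848416×10^5 s: μ = 4π²r³/T² = 3529.12 km³/s².
Transfer-ellipse semi-major axis a_t = (r₁ + r₂)/2 = (31270 + 4674)/2 = 17972 km.
Circular speed at r₁: v₁ = √(μ/r₁) = √(3529.12/31270) = 0.335946 km/s.
On the transfer ellipse at r₁, v² = μ(2/r − 1/a) gives v_a = √[μ(2/r₁ − 1/a_t)] = 0.171323 km/s.
First burn Δv₁ = |v_a − v₁| = 0.16462 km/s.
Circular speed at r₂: v₂ = √(μ/r₂) = 0.868939 km/s.
Transfer-orbit speed at r₂: v_p = √[μ(2/r₂ − 1/a_t)] = 1.14619 km/s.
Second burn Δv₂ = |v₂ − v_p| = 0.27725 km/s.
Δv = Δv₁ + Δv₂ = 0.16462 + 0.27725 = 0.4419 km/s.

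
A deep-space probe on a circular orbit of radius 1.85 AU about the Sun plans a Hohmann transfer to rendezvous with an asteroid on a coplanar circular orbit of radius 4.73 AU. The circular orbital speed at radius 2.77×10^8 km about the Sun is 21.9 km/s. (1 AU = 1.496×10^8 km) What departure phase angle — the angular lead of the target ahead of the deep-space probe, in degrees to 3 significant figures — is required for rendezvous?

From the circular-orbit relation v² = μ/r at r = 2.77×10^8 km: μ = v²r = (21.9)² × 2.77×10^8 = 1.32852×10^11 km³/s².
In km: r₁ = 1.85 × 1.496×10^8 = 2.7676×10^8 km; r₂ = 4.73 × 1.496×10^8 = 7.07608×10^8 km.
Semi-major axis of the transfer orbit: a_t = (2.7676×10^8 + 7.07608×10^8)/2 = 4.92184×10^8 km.
Transfer time t = π√(a_t³/μ) = 9.411×10^7 s.
The target's mean motion on its circular orbit is ω₂ = √(μ/r₂³) = 1.936×10^-8 rad/s.
Angle swept by the target during transfer: ω₂·t = 1.822 rad = 104.4°.
The deep-space probe traverses 180° on the transfer ellipse, so the target must lead by 180° − 104.4° = 75.6°.

φ = 75.6°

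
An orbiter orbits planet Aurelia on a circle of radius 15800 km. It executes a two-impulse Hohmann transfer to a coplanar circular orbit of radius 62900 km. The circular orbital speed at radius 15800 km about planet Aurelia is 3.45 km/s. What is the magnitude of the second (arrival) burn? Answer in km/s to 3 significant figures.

Δv₂ = 0.633 km/s

From the circular-orbit relation v² = μ/r at r = 15800 km: μ = v²r = (3.45)² × 15800 = 1.88060×10^5 km³/s².
Transfer-ellipse semi-major axis a_t = (r₁ + r₂)/2 = (15800 + 62900)/2 = 39350 km.
Circular speed at r = 62900 km: v_c = √(μ/r) = 1.7291 km/s.
Vis-viva on the transfer ellipse at r = 62900 km gives v_t = √[μ(2/r − 1/a_t)] = 1.0957 km/s.
Δv₂ = |v_t − v_c| = |1.0957 − 1.7291| = 0.6334 km/s.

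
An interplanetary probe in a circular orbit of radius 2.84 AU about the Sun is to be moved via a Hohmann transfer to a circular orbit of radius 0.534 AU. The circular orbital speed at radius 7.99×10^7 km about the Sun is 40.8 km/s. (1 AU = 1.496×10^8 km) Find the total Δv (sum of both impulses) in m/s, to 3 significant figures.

Δv = 19900 m/s

From the circular-orbit relation v² = μ/r at r = 7.99×10^7 km: μ = v²r = (40.8)² × 7.99×10^7 = 1.33005×10^11 km³/s².
In km: r₁ = 2.84 × 1.496×10^8 = 4.24864×10^8 km; r₂ = 0.534 × 1.496×10^8 = 7.98864×10^7 km.
Transfer-ellipse semi-major axis a_t = (r₁ + r₂)/2 = (4.24864×10^8 + 7.98864×10^7)/2 = 2.523752×10^8 km.
At r₁ the circular-orbit speed is v₁ = √(μ/r₁) = 17.6933 km/s.
Transfer-orbit speed at r₁ (vis-viva equation): v_a = √[μ(2/r₁ − 1/a_t)] = 9.95455 km/s.
First burn Δv₁ = |v_a − v₁| = 7.739 km/s.
Circular speed at r₂: v₂ = √(μ/r₂) = 40.80 km/s.
Transfer-orbit speed at r₂: v_p = √[μ(2/r₂ − 1/a_t)] = 52.94 km/s.
Second burn Δv₂ = |v₂ − v_p| = 12.14 km/s.
Δv = Δv₁ + Δv₂ = 7.739 + 12.14 = 19.88 km/s.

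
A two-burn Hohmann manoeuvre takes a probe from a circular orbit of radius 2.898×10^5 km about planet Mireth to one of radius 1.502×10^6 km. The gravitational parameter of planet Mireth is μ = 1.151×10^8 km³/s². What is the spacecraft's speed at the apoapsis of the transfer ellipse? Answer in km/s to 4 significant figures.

v = 4.979 km/s

Semi-major axis of the transfer orbit: a_t = (2.898×10^5 + 1.502×10^6)/2 = 8.959×10^5 km.
At apoapsis, r = 1.502×10^6 km.
From the vis-viva equation, v = √[μ(2/r − 1/a_t)] = 4.979 km/s.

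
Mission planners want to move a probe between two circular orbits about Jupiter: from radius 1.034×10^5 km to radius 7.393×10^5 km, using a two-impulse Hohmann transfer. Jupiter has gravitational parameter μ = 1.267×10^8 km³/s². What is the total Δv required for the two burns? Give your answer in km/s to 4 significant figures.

The Hohmann ellipse has a_t = (r₁ + r₂)/2 = 4.2135×10^5 km.
At r₁ the circular-orbit speed is v₁ = √(μ/r₁) = 35.005 km/s.
Transfer-orbit speed at r₁ (v² = μ(2/r − 1/a)): v_p = √[μ(2/r₁ − 1/a_t)] = 46.368 km/s.
First burn Δv₁ = |v_p − v₁| = 11.36 km/s.
Circular speed at r₂: v₂ = √(μ/r₂) = 13.091 km/s.
Transfer-orbit speed at r₂: v_a = √[μ(2/r₂ − 1/a_t)] = 6.4851 km/s.
Second burn Δv₂ = |v₂ − v_a| = 6.606 km/s.
Total Δv = Δv₁ + Δv₂ = 17.97 km/s.

Δv = 17.97 km/s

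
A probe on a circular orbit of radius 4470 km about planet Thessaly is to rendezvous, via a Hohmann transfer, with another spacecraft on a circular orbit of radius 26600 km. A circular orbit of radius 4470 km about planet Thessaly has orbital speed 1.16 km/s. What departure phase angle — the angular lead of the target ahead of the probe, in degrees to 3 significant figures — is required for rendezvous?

From the circular-orbit relation v² = μ/r at r = 4470 km: μ = v²r = (1.16)² × 4470 = 6014.83 km³/s².
Transfer-ellipse semi-major axis a_t = (r₁ + r₂)/2 = (4470 + 26600)/2 = 15535 km.
The half-period of the transfer ellipse is t = π√(a_t³/μ) = 78434.1 s.
Target angular speed ω₂ = √(μ/r₂³) = 1.78768×10^-5 rad/s.
Angle swept by the target during transfer: ω₂·t = 1.40215 rad = 80.34°.
Arrival is 180° from departure on the ellipse, so φ = 180° − 80.34° = 99.7°.

φ = 99.7°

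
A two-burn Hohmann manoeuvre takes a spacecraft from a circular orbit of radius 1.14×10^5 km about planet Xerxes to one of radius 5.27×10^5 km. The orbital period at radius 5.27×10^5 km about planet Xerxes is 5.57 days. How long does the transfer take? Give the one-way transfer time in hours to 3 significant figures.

From Kepler's third law T² = 4π²r³/μ at r = 5.27×10^5 km, T = 5.57 days = 5.57 × 86400 s = 4.81248×10^5 s: μ = 4π²r³/T² = 2.49490×10^7 km³/s².
The Hohmann ellipse has a_t = (r₁ + r₂)/2 = 3.205×10^5 km.
Transfer time t = π√(a_t³/μ) = π√((3.205×10^5)³ / 2.49490×10^7) = 1.141×10^5 s.
Converting: 1.141×10^5 s ÷ 3600 s/hour = 31.7 hours.

t = 31.7 hours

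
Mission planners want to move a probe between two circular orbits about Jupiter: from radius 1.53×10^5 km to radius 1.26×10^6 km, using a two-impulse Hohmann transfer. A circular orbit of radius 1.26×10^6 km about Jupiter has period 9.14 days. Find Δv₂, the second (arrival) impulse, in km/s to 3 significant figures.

Δv₂ = 5.36 km/s

From Kepler's third law T² = 4π²r³/μ at r = 1.26×10^6 km, T = 9.14 days = 9.14 × 86400 s = 7.89696×10^5 s: μ = 4π²r³/T² = 1.26634×10^8 km³/s².
The Hohmann ellipse has a_t = (r₁ + r₂)/2 = 7.065×10^5 km.
Circular speed at r = 1.260×10^6 km: v_c = √(μ/r) = 10.025 km/s.
Transfer-orbit speed at the same r (vis-viva, a = a_t): v_t = √[μ(2/r − 1/a_t)] = 4.6653 km/s.
Δv₂ = |v_t − v_c| = |4.6653 − 10.025| = 5.360 km/s.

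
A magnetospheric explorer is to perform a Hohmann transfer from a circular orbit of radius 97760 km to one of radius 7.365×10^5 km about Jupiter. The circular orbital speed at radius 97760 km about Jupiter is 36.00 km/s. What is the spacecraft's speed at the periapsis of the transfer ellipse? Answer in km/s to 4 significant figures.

v = 47.84 km/s

From the circular-orbit relation v² = μ/r at r = 97760 km: μ = v²r = (36.00)² × 97760 = 1.26697×10^8 km³/s².
The Hohmann ellipse has a_t = (r₁ + r₂)/2 = 4.1713×10^5 km.
The periapsis of the transfer ellipse is at r = 97760 km.
Applying v² = μ(2/r − 1/a_t): v = 47.84 km/s.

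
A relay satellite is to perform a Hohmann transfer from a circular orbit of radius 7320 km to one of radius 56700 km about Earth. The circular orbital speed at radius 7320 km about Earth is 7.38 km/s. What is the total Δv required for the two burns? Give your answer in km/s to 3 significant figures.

From the circular-orbit relation v² = μ/r at r = 7320 km: μ = v²r = (7.38)² × 7320 = 3.98679×10^5 km³/s².
The Hohmann ellipse has a_t = (r₁ + r₂)/2 = 32010 km.
At r₁ the circular-orbit speed is v₁ = √(μ/r₁) = 7.380 km/s.
Transfer-orbit speed at r₁ (v² = μ(2/r − 1/a)): v_p = √[μ(2/r₁ − 1/a_t)] = 9.822 km/s.
First burn Δv₁ = |v_p − v₁| = 2.442 km/s.
Circular speed at r₂: v₂ = √(μ/r₂) = 2.652 km/s.
Transfer-orbit speed at r₂: v_a = √[μ(2/r₂ − 1/a_t)] = 1.268 km/s.
Second burn Δv₂ = |v₂ − v_a| = 1.384 km/s.
Δv = Δv₁ + Δv₂ = 2.442 + 1.384 = 3.826 km/s.

Δv = 3.83 km/s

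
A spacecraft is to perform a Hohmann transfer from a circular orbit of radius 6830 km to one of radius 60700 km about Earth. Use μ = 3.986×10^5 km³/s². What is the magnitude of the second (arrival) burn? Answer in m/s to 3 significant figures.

Δv₂ = 1410 m/s

The Hohmann ellipse has a_t = (r₁ + r₂)/2 = 33765 km.
On the circular orbit at r = 60700 km, v_c = √(μ/r) = 2.563 km/s.
Transfer-orbit speed at the same r (vis-viva, a = a_t): v_t = √[μ(2/r − 1/a_t)] = 1.153 km/s.
Δv₂ = |v_t − v_c| = |1.153 − 2.563| = 1.410 km/s.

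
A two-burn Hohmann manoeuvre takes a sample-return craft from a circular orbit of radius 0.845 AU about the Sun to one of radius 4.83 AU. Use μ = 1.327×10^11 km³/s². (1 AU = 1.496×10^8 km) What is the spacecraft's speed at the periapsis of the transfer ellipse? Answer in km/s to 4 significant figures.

v = 42.27 km/s

In km: r₁ = 0.845 × 1.496×10^8 = 1.26412×10^8 km; r₂ = 4.83 × 1.496×10^8 = 7.22568×10^8 km.
Transfer-ellipse semi-major axis a_t = (r₁ + r₂)/2 = (1.26412×10^8 + 7.22568×10^8)/2 = 4.2449×10^8 km.
At periapsis, r = 1.26412×10^8 km.
From the vis-viva equation, v = √[μ(2/r − 1/a_t)] = 42.27 km/s.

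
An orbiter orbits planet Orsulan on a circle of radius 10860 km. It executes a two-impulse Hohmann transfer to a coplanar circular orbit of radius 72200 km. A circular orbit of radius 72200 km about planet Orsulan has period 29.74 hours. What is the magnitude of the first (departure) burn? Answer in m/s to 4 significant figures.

From Kepler's third law T² = 4π²r³/μ at r = 72200 km, T = 29.74 hours = 29.74 × 3600 s = 1.07064×10^5 s: μ = 4π²r³/T² = 1.29624×10^6 km³/s².
Semi-major axis of the transfer orbit: a_t = (10860 + 72200)/2 = 41530 km.
On the circular orbit at r = 10860 km, v_c = √(μ/r) = 10.93 km/s.
Transfer-orbit speed at the same r (vis-viva, a = a_t): v_t = √[μ(2/r − 1/a_t)] = 14.41 km/s.
Δv₁ = |v_t − v_c| = |14.41 − 10.93| = 3.480 km/s.

Δv₁ = 3480 m/s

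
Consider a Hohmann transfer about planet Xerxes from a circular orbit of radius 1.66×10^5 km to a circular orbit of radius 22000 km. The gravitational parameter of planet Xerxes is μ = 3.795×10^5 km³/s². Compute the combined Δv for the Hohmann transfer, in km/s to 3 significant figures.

Δv = 2.15 km/s

The Hohmann ellipse has a_t = (r₁ + r₂)/2 = 94000 km.
At r₁ the circular-orbit speed is v₁ = √(μ/r₁) = 1.5120 km/s.
Transfer-orbit speed at r₁ (vis-viva equation): v_a = √[μ(2/r₁ − 1/a_t)] = 0.73147 km/s.
First burn Δv₁ = |v_a − v₁| = 0.78053 km/s.
At r₂, v₂ = √(μ/r₂) = 4.153 km/s.
Transfer-orbit speed at r₂: v_p = √[μ(2/r₂ − 1/a_t)] = 5.519 km/s.
Second burn Δv₂ = |v₂ − v_p| = 1.3660 km/s.
Total Δv = Δv₁ + Δv₂ = 2.147 km/s.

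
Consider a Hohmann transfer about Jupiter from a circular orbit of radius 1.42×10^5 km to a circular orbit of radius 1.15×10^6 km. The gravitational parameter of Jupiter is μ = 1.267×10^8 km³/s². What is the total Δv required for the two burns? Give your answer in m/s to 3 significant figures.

Δv = 15600 m/s

The Hohmann ellipse has a_t = (r₁ + r₂)/2 = 6.460×10^5 km.
At r₁ the circular-orbit speed is v₁ = √(μ/r₁) = 29.8706 km/s.
On the transfer ellipse at r₁, vis-viva equation gives v_p = √[μ(2/r₁ − 1/a_t)] = 39.8544 km/s.
First burn Δv₁ = |v_p − v₁| = 9.984 km/s.
At r₂, v₂ = √(μ/r₂) = 10.496 km/s.
Transfer-orbit speed at r₂: v_a = √[μ(2/r₂ − 1/a_t)] = 4.9212 km/s.
Second burn Δv₂ = |v₂ − v_a| = 5.575 km/s.
Total Δv = Δv₁ + Δv₂ = 15.56 km/s.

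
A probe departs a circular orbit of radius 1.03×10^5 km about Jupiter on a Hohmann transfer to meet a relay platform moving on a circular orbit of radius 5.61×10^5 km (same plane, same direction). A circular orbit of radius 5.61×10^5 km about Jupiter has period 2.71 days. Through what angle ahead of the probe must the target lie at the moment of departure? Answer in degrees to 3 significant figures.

From Kepler's third law T² = 4π²r³/μ at r = 5.61×10^5 km, T = 2.71 days = 2.71 × 86400 s = 2.34144×10^5 s: μ = 4π²r³/T² = 1.27140×10^8 km³/s².
The Hohmann ellipse has a_t = (r₁ + r₂)/2 = 3.320×10^5 km.
The half-period of the transfer ellipse is t = π√(a_t³/μ) = 53298.6 s.
The target's mean motion on its circular orbit is ω₂ = √(μ/r₂³) = 2.68347×10^-5 rad/s.
Angle swept by the target during transfer: ω₂·t = 1.43025 rad = 81.947°.
Arrival is 180° from departure on the ellipse, so φ = 180° − 81.947° = 98.1°.

φ = 98.1°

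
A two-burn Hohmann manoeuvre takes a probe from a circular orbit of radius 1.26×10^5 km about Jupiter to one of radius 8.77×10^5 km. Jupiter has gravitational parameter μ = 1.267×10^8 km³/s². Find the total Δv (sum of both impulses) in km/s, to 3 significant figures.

Δv = 16.2 km/s

The Hohmann ellipse has a_t = (r₁ + r₂)/2 = 5.015×10^5 km.
At r₁ the circular-orbit speed is v₁ = √(μ/r₁) = 31.710 km/s.
Transfer-orbit speed at r₁ (vis-viva equation): v_p = √[μ(2/r₁ − 1/a_t)] = 41.934 km/s.
First burn Δv₁ = |v_p − v₁| = 10.224 km/s.
At r₂, v₂ = √(μ/r₂) = 12.01956 km/s.
Transfer-orbit speed at r₂: v_a = √[μ(2/r₂ − 1/a_t)] = 6.024740 km/s.
Second burn Δv₂ = |v₂ − v_a| = 5.9948 km/s.
Total Δv = Δv₁ + Δv₂ = 16.22 km/s.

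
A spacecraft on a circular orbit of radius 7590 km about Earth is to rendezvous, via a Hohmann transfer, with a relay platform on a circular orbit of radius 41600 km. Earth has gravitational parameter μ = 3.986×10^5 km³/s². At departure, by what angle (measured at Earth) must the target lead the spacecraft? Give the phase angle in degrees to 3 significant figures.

Transfer-ellipse semi-major axis a_t = (r₁ + r₂)/2 = (7590 + 41600)/2 = 24595 km.
Transfer time t = π√(a_t³/μ) = 19193 s.
The target's mean motion on its circular orbit is ω₂ = √(μ/r₂³) = 7.4410×10^-5 rad/s.
Angle swept by the target during transfer: ω₂·t = 1.4282 rad = 81.83°.
The spacecraft traverses 180° on the transfer ellipse, so the target must lead by 180° − 81.83° = 98.2°.

φ = 98.2°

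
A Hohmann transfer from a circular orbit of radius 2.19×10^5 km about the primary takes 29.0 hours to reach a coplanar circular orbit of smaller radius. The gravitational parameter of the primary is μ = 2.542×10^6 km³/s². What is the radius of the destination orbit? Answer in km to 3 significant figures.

r₂ = 63100 km

Transfer time t = 29.0 hours = 1.044×10^5 s, and t = π√(a_t³/μ).
So a_t = (μ t²/π²)^(1/3) = (2.542×10^6 × (1.044×10^5)² / π²)^(1/3) = 1.4107×10^5 km.
Since a_t = (r₁ + r₂)/2, r₂ = 2a_t − r₁ = 2×1.4107×10^5 − 2.190×10^5 = 63140 km.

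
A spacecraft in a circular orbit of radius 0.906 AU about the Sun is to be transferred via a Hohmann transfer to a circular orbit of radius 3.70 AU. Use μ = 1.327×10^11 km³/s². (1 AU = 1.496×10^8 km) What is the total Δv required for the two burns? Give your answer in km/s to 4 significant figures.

In km: r₁ = 0.906 × 1.496×10^8 = 1.355376×10^8 km; r₂ = 3.70 × 1.496×10^8 = 5.5352×10^8 km.
Transfer-ellipse semi-major axis a_t = (r₁ + r₂)/2 = (1.355376×10^8 + 5.5352×10^8)/2 = 3.445288×10^8 km.
At r₁ the circular-orbit speed is v₁ = √(μ/r₁) = 31.290 km/s.
Transfer-orbit speed at r₁ (v² = μ(2/r − 1/a)): v_p = √[μ(2/r₁ − 1/a_t)] = 39.661 km/s.
First burn Δv₁ = |v_p − v₁| = 8.371 km/s.
At r₂, v₂ = √(μ/r₂) = 15.4835 km/s.
Transfer-orbit speed at r₂: v_a = √[μ(2/r₂ − 1/a_t)] = 9.71149 km/s.
Second burn Δv₂ = |v₂ − v_a| = 5.772 km/s.
Δv = Δv₁ + Δv₂ = 8.371 + 5.772 = 14.14 km/s.

Δv = 14.14 km/s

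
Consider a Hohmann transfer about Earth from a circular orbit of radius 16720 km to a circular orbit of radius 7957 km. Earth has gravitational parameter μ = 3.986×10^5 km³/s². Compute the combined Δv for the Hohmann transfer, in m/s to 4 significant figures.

Δv = 2123 m/s

The Hohmann ellipse has a_t = (r₁ + r₂)/2 = 12338.5 km.
At r₁ the circular-orbit speed is v₁ = √(μ/r₁) = 4.8826 km/s.
On the transfer ellipse at r₁, vis-viva gives v_a = √[μ(2/r₁ − 1/a_t)] = 3.9210 km/s.
First burn Δv₁ = |v_a − v₁| = 0.9616 km/s.
Circular speed at r₂: v₂ = √(μ/r₂) = 7.078 km/s.
Transfer-orbit speed at r₂: v_p = √[μ(2/r₂ − 1/a_t)] = 8.239 km/s.
Second burn Δv₂ = |v₂ − v_p| = 1.161 km/s.
Δv = Δv₁ + Δv₂ = 0.9616 + 1.161 = 2.123 km/s.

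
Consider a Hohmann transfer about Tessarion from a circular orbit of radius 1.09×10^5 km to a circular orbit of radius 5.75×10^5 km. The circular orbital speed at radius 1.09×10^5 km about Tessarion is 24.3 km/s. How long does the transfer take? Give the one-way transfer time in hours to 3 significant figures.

From the circular-orbit relation v² = μ/r at r = 1.09×10^5 km: μ = v²r = (24.3)² × 1.09×10^5 = 6.43634×10^7 km³/s².
Transfer-ellipse semi-major axis a_t = (r₁ + r₂)/2 = (1.090×10^5 + 5.750×10^5)/2 = 3.420×10^5 km.
By Kepler's third law the transfer-orbit period is T = 2π√(a_t³/μ), so t = T/2 = 78320 s.
Converting: 78320 s ÷ 3600 s/hour = 21.8 hours.

t = 21.8 hours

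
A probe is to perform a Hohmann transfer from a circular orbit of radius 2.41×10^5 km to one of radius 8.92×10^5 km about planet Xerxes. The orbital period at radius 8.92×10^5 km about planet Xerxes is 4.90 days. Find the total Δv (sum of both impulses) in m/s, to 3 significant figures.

Δv = 11100 m/s

From Kepler's third law T² = 4π²r³/μ at r = 8.92×10^5 km, T = 4.90 days = 4.90 × 86400 s = 4.2336×10^5 s: μ = 4π²r³/T² = 1.56327×10^8 km³/s².
The Hohmann ellipse has a_t = (r₁ + r₂)/2 = 5.665×10^5 km.
Circular speed at r₁: v₁ = √(μ/r₁) = √(1.56327×10^8/2.410×10^5) = 25.47 km/s.
On the transfer ellipse at r₁, vis-viva equation gives v_p = √[μ(2/r₁ − 1/a_t)] = 31.96 km/s.
First burn Δv₁ = |v_p − v₁| = 6.490 km/s.
Circular speed at r₂: v₂ = √(μ/r₂) = 13.2384 km/s.
Transfer-orbit speed at r₂: v_a = √[μ(2/r₂ − 1/a_t)] = 8.63462 km/s.
Second burn Δv₂ = |v₂ − v_a| = 4.604 km/s.
Δv = Δv₁ + Δv₂ = 6.490 + 4.604 = 11.09 km/s.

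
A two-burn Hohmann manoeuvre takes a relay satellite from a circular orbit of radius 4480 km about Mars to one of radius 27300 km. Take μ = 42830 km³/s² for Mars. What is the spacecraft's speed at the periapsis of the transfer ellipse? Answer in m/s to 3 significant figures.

The Hohmann ellipse has a_t = (r₁ + r₂)/2 = 15890 km.
The periapsis of the transfer ellipse is at r = 4480 km.
From the vis-viva equation, v = √[μ(2/r − 1/a_t)] = 4.053 km/s.

v = 4050 m/s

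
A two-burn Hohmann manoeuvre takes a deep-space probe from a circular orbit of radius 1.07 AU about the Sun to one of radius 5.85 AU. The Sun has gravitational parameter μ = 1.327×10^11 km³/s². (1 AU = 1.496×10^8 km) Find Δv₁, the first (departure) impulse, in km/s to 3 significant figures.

In km: r₁ = 1.07 × 1.496×10^8 = 1.60072×10^8 km; r₂ = 5.85 × 1.496×10^8 = 8.7516×10^8 km.
Transfer-ellipse semi-major axis a_t = (r₁ + r₂)/2 = (1.60072×10^8 + 8.7516×10^8)/2 = 5.17616×10^8 km.
Circular speed at r = 1.60072×10^8 km: v_c = √(μ/r) = 28.792 km/s.
Vis-viva on the transfer ellipse at r = 1.60072×10^8 km gives v_t = √[μ(2/r − 1/a_t)] = 37.438 km/s.
Δv₁ = |v_t − v_c| = |37.438 − 28.792| = 8.646 km/s.

Δv₁ = 8.65 km/s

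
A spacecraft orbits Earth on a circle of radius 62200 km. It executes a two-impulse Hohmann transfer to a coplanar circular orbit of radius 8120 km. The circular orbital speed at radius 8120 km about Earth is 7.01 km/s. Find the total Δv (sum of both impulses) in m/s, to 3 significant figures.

From the circular-orbit relation v² = μ/r at r = 8120 km: μ = v²r = (7.01)² × 8120 = 3.99018×10^5 km³/s².
Transfer-ellipse semi-major axis a_t = (r₁ + r₂)/2 = (62200 + 8120)/2 = 35160 km.
Circular speed at r₁: v₁ = √(μ/r₁) = √(3.99018×10^5/62200) = 2.5328 km/s.
Transfer-orbit speed at r₁ (vis-viva equation): v_a = √[μ(2/r₁ − 1/a_t)] = 1.2172 km/s.
First burn Δv₁ = |v_a − v₁| = 1.3156 km/s.
Circular speed at r₂: v₂ = √(μ/r₂) = 7.0100 km/s.
Transfer-orbit speed at r₂: v_p = √[μ(2/r₂ − 1/a_t)] = 9.3237 km/s.
Second burn Δv₂ = |v₂ − v_p| = 2.3137 km/s.
Δv = Δv₁ + Δv₂ = 1.3156 + 2.3137 = 3.629 km/s.

Δv = 3630 m/s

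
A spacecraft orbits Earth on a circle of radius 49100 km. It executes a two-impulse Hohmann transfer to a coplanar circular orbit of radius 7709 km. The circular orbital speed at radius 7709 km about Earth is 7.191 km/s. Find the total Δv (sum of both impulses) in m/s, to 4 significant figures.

From the circular-orbit relation v² = μ/r at r = 7709 km: μ = v²r = (7.191)² × 7709 = 3.98636×10^5 km³/s².
The Hohmann ellipse has a_t = (r₁ + r₂)/2 = 28404.5 km.
Circular speed at r₁: v₁ = √(μ/r₁) = √(3.98636×10^5/49100) = 2.849 km/s.
On the transfer ellipse at r₁, v² = μ(2/r − 1/a) gives v_a = √[μ(2/r₁ − 1/a_t)] = 1.484 km/s.
First burn Δv₁ = |v_a − v₁| = 1.365 km/s.
Circular speed at r₂: v₂ = √(μ/r₂) = 7.191 km/s.
Transfer-orbit speed at r₂: v_p = √[μ(2/r₂ − 1/a_t)] = 9.454 km/s.
Second burn Δv₂ = |v₂ − v_p| = 2.263 km/s.
Total Δv = Δv₁ + Δv₂ = 3.628 km/s.

Δv = 3628 m/s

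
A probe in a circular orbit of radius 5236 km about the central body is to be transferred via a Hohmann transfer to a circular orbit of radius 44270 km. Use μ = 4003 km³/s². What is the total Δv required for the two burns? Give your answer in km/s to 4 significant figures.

Δv = 0.4574 km/s

The Hohmann ellipse has a_t = (r₁ + r₂)/2 = 24753 km.
Circular speed at r₁: v₁ = √(μ/r₁) = √(4003/5236) = 0.874365 km/s.
On the transfer ellipse at r₁, v² = μ(2/r − 1/a) gives v_p = √[μ(2/r₁ − 1/a_t)] = 1.16932 km/s.
First burn Δv₁ = |v_p − v₁| = 0.2950 km/s.
At r₂, v₂ = √(μ/r₂) = 0.3007 km/s.
Transfer-orbit speed at r₂: v_a = √[μ(2/r₂ − 1/a_t)] = 0.1383 km/s.
Second burn Δv₂ = |v₂ − v_a| = 0.1624 km/s.
Δv = Δv₁ + Δv₂ = 0.2950 + 0.1624 = 0.4574 km/s.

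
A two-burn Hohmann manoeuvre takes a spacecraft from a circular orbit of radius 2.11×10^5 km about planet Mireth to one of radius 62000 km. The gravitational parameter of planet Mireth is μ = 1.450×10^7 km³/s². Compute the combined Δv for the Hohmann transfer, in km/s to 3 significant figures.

Transfer-ellipse semi-major axis a_t = (r₁ + r₂)/2 = (2.110×10^5 + 62000)/2 = 1.365×10^5 km.
Circular speed at r₁: v₁ = √(μ/r₁) = √(1.450×10^7/2.110×10^5) = 8.290 km/s.
Transfer-orbit speed at r₁ (v² = μ(2/r − 1/a)): v_a = √[μ(2/r₁ − 1/a_t)] = 5.587 km/s.
First burn Δv₁ = |v_a − v₁| = 2.703 km/s.
Circular speed at r₂: v₂ = √(μ/r₂) = 15.293 km/s.
Transfer-orbit speed at r₂: v_p = √[μ(2/r₂ − 1/a_t)] = 19.014 km/s.
Second burn Δv₂ = |v₂ − v_p| = 3.721 km/s.
Δv = Δv₁ + Δv₂ = 2.703 + 3.721 = 6.424 km/s.

Δv = 6.42 km/s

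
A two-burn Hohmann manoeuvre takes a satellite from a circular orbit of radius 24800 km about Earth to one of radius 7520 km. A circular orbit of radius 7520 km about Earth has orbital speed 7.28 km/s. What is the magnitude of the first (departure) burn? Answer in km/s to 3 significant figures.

Δv₁ = 1.27 km/s

From the circular-orbit relation v² = μ/r at r = 7520 km: μ = v²r = (7.28)² × 7520 = 3.98548×10^5 km³/s².
Semi-major axis of the transfer orbit: a_t = (24800 + 7520)/2 = 16160 km.
On the circular orbit at r = 24800 km, v_c = √(μ/r) = 4.009 km/s.
Transfer-orbit speed at the same r (vis-viva, a = a_t): v_t = √[μ(2/r − 1/a_t)] = 2.735 km/s.
Δv₁ = |v_t − v_c| = |2.735 − 4.009| = 1.274 km/s.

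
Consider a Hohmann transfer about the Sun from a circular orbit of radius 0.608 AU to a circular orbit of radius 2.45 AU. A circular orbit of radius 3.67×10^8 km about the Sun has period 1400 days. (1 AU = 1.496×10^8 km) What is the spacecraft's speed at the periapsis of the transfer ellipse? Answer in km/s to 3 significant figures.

v = 48.5 km/s

From Kepler's third law T² = 4π²r³/μ at r = 3.67×10^8 km, T = 1400 days = 1400 × 86400 s = 1.2096×10^8 s: μ = 4π²r³/T² = 1.33375×10^11 km³/s².
In km: r₁ = 0.608 × 1.496×10^8 = 9.09568×10^7 km; r₂ = 2.45 × 1.496×10^8 = 3.6652×10^8 km.
The Hohmann ellipse has a_t = (r₁ + r₂)/2 = 2.287384×10^8 km.
The periapsis of the transfer ellipse is at r = 9.09568×10^7 km.
From the vis-viva equation, v = √[μ(2/r − 1/a_t)] = 48.47 km/s.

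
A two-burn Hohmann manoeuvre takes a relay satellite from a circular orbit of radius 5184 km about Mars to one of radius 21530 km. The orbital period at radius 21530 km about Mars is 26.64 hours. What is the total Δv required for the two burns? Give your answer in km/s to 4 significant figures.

From Kepler's third law T² = 4π²r³/μ at r = 21530 km, T = 26.64 hours = 26.64 × 3600 s = 95904 s: μ = 4π²r³/T² = 42836.9 km³/s².
The Hohmann ellipse has a_t = (r₁ + r₂)/2 = 13357 km.
Circular speed at r₁: v₁ = √(μ/r₁) = √(42836.9/5184) = 2.875 km/s.
On the transfer ellipse at r₁, vis-viva equation gives v_p = √[μ(2/r₁ − 1/a_t)] = 3.650 km/s.
First burn Δv₁ = |v_p − v₁| = 0.7750 km/s.
Circular speed at r₂: v₂ = √(μ/r₂) = 1.41055 km/s.
Transfer-orbit speed at r₂: v_a = √[μ(2/r₂ − 1/a_t)] = 0.878750 km/s.
Second burn Δv₂ = |v₂ − v_a| = 0.5318 km/s.
Total Δv = Δv₁ + Δv₂ = 1.307 km/s.

Δv = 1.307 km/s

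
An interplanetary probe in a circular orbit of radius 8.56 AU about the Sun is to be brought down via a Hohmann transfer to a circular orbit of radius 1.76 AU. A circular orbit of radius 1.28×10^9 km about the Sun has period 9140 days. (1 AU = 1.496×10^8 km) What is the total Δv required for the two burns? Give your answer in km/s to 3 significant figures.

Δv = 10.7 km/s

From Kepler's third law T² = 4π²r³/μ at r = 1.28×10^9 km, T = 9140 days = 9140 × 86400 s = 7.89696×10^8 s: μ = 4π²r³/T² = 1.32761×10^11 km³/s².
In km: r₁ = 8.56 × 1.496×10^8 = 1.280576×10^9 km; r₂ = 1.76 × 1.496×10^8 = 2.63296×10^8 km.
Transfer-ellipse semi-major axis a_t = (r₁ + r₂)/2 = (1.280576×10^9 + 2.63296×10^8)/2 = 7.71936×10^8 km.
At r₁ the circular-orbit speed is v₁ = √(μ/r₁) = 10.1820 km/s.
On the transfer ellipse at r₁, v² = μ(2/r − 1/a) gives v_a = √[μ(2/r₁ − 1/a_t)] = 5.94653 km/s.
First burn Δv₁ = |v_a − v₁| = 4.235 km/s.
Circular speed at r₂: v₂ = √(μ/r₂) = 22.455 km/s.
Transfer-orbit speed at r₂: v_p = √[μ(2/r₂ − 1/a_t)] = 28.922 km/s.
Second burn Δv₂ = |v₂ − v_p| = 6.467 km/s.
Δv = Δv₁ + Δv₂ = 4.235 + 6.467 = 10.70 km/s.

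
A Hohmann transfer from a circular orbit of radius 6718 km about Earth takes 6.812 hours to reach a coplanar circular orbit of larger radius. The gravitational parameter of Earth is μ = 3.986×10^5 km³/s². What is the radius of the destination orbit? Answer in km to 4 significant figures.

Transfer time t = 6.812 hours = 24523.2 s, and t = π√(a_t³/μ).
So a_t = (μ t²/π²)^(1/3) = (3.986×10^5 × (24523.2)² / π²)^(1/3) = 28960 km.
Since a_t = (r₁ + r₂)/2, r₂ = 2a_t − r₁ = 2×28960 − 6718 = 51202 km.

r₂ = 51200 km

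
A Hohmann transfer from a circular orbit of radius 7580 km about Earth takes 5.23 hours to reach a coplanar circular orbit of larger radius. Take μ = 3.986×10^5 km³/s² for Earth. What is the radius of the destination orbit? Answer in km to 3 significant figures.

r₂ = 41000 km

Transfer time t = 5.23 hours = 18828 s, and t = π√(a_t³/μ).
So a_t = (μ t²/π²)^(1/3) = (3.986×10^5 × (18828)² / π²)^(1/3) = 24282 km.
Since a_t = (r₁ + r₂)/2, r₂ = 2a_t − r₁ = 2×24282 − 7580 = 40984 km.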